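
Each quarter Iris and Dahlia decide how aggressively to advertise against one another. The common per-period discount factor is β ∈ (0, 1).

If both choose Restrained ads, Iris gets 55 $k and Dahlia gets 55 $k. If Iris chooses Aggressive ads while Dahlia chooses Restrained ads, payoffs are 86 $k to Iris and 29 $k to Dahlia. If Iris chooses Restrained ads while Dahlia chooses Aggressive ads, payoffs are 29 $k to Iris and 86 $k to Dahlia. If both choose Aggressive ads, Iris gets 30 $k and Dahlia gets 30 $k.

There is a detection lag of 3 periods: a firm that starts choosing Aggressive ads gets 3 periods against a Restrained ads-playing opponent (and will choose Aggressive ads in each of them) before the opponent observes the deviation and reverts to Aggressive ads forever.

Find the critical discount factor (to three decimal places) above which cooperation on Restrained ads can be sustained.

The best deviation is to choose Aggressive ads for all 3 undetected periods, earning 86 each, then 30 forever once detected.
Deviation value: 86(1−β^3)/(1−β) + 30β^3/(1−β); cooperation value: 55/(1−β).
IC: 55 ≥ 86(1−β^3) + 30β^3 = 86 − 56β^3.
So β^3 ≥ 31/56, giving β ≥ (31/56)^(1/3) ≈ 0.821.

0.821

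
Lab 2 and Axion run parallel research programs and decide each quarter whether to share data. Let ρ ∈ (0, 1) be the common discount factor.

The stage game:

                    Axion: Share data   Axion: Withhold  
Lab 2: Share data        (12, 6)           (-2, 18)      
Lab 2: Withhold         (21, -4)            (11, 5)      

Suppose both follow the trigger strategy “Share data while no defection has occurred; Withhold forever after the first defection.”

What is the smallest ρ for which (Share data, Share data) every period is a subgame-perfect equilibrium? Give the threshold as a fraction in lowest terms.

12/13

For Lab 2: deviation gain 21−12 = 9, per-period punishment loss 12−11 = 1. IC gives ρ ≥ 9/10.
For Axion: gain 12, loss 1 per period, so ρ ≥ 12/13.
The tighter constraint is Axion's, so cooperation needs ρ ≥ 12/13.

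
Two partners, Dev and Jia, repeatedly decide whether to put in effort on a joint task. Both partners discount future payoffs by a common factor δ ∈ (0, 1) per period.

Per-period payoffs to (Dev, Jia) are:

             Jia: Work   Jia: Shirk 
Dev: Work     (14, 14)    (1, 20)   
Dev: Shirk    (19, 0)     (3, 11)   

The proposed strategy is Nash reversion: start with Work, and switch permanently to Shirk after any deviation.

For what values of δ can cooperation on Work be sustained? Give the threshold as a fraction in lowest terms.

For Dev: deviation gain 19−14 = 5, per-period punishment loss 14−3 = 11. IC gives δ ≥ 5/16.
For Jia: gain 6, loss 3 per period, so δ ≥ 6/9 = 2/3.
The tighter constraint is Jia's, so cooperation needs δ ≥ 2/3.

2/3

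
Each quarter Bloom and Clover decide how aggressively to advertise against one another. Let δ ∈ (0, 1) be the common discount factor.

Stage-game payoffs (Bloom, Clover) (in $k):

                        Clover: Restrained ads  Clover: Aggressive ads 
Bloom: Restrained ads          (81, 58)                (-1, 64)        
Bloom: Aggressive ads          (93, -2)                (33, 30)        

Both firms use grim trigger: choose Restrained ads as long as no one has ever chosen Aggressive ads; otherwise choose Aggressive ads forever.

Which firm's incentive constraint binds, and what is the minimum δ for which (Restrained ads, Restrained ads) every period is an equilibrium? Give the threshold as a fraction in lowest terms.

Bloom; δ ≥ 1/5

For Bloom: deviation gain 93−81 = 12, per-period punishment loss 81−33 = 48. IC gives δ ≥ 12/60 = 1/5.
For Clover: gain 6, loss 28 per period, so δ ≥ 6/34 = 3/17.
The tighter constraint is Bloom's, so cooperation needs δ ≥ 1/5.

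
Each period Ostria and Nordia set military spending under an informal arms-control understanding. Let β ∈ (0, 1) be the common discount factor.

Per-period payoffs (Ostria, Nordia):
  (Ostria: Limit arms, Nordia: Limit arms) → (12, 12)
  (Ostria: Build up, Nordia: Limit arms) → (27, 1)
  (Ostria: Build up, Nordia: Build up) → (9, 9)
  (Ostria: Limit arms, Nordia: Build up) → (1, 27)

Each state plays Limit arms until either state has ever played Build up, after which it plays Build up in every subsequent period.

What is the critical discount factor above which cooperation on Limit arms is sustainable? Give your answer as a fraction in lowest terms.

5/6

One-period gain from deviating is 27 − 12 = 15. The loss is 12 − 9 = 3 in every subsequent period, with present value 3·β/(1−β).
Deviation is unprofitable when 3·β/(1−β) ≥ 15, i.e. β/(1−β) ≥ 5.
Equivalently β ≥ 15/(15+3) = 5/6.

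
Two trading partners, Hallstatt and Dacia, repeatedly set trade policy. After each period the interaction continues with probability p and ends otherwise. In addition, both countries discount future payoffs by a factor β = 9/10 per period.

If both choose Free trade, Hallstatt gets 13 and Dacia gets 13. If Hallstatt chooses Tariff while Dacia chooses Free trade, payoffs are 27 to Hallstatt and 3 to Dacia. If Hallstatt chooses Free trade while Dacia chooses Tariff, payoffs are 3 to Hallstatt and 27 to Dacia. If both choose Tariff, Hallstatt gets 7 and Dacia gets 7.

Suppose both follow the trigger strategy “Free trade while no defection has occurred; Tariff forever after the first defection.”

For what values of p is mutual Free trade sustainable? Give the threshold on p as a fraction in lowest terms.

Expected continuation weight on next period's payoff is β·p = 9/10·p, which plays the role of the discount factor.
Cooperation requires 9/10·p ≥ (27−13)/(27−7) = 7/10, hence p ≥ 7/9.

7/9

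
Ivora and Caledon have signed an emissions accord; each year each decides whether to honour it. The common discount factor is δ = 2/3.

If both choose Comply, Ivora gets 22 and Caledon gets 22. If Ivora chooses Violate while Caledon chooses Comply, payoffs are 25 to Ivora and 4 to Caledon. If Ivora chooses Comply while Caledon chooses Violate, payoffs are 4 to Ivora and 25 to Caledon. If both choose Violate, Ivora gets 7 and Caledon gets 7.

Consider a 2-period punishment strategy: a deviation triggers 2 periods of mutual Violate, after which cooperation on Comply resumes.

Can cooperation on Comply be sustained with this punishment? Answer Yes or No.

Yes

A one-shot deviation gives 25 now, then 7 for 2 periods, then back to 22.
Gain from deviating: (25−22) today; loss: (22−7) in each of the next 2 periods.
No-deviation condition: (22−7)(δ+…+δ^2) ≥ 25−22, i.e. δ+…+δ^2 ≥ 1/5.
At δ = 2/3: δ+…+δ^2 = 1.1111 ≥ 0.2000.
So cooperation is sustainable.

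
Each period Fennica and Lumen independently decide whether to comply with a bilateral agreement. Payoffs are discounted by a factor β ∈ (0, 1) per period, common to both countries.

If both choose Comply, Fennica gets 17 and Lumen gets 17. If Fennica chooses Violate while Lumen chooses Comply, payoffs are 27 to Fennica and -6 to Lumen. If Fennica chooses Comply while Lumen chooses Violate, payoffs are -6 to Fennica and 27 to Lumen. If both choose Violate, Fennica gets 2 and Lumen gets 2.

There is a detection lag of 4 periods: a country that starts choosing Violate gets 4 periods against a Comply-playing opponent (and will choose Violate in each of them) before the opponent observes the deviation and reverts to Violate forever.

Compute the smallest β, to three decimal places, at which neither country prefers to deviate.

A deviator earns 27 for 4 periods, then 2 forever; cooperating earns 17 forever. Multiplying the IC by (1−β):
17 ≥ 27(1−β^4) + 2β^4, so 25·β^4 ≥ 10 and β^4 ≥ 2/5.
β ≥ (2/5)^(1/4) ≈ 0.795.

0.795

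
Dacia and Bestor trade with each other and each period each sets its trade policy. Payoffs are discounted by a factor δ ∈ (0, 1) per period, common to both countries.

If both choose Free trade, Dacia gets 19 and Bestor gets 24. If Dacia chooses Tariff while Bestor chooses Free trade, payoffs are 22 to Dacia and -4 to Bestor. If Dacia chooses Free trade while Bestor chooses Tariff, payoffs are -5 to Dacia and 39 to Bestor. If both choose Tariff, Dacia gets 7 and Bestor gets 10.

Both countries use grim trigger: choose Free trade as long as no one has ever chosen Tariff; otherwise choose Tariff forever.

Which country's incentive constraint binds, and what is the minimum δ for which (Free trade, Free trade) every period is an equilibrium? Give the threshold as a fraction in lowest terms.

Dacia's threshold: (22−19)/(22−7) = 1/5.
Bestor's threshold: (39−24)/(39−10) = 15/29.
1/5 < 15/29, so Bestor binds and δ* = 15/29.

Bestor; δ ≥ 15/29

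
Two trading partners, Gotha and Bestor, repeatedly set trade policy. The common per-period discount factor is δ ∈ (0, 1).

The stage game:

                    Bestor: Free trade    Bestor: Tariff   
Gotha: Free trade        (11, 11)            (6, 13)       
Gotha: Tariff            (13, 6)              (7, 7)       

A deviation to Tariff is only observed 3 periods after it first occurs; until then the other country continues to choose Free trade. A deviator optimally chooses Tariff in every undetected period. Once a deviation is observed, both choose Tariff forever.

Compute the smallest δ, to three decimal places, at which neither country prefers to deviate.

The best deviation is to choose Tariff for all 3 undetected periods, earning 13 each, then 7 forever once detected.
Deviation value: 13(1−δ^3)/(1−δ) + 7δ^3/(1−δ); cooperation value: 11/(1−δ).
IC: 11 ≥ 13(1−δ^3) + 7δ^3 = 13 − 6δ^3.
So δ^3 ≥ 2/6 = 1/3, giving δ ≥ (1/3)^(1/3) ≈ 0.693.

0.693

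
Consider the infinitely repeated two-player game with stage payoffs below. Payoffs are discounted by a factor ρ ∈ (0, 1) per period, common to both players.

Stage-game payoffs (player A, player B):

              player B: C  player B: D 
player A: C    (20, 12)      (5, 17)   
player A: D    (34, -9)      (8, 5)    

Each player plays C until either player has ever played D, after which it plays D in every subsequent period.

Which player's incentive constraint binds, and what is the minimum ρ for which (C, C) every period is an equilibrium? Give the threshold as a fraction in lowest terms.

For player A: deviation gain 34−20 = 14, per-period punishment loss 20−8 = 12. IC gives ρ ≥ 14/26 = 7/13.
For player B: gain 5, loss 7 per period, so ρ ≥ 5/12.
The tighter constraint is player A's, so cooperation needs ρ ≥ 7/13.

player A; ρ ≥ 7/13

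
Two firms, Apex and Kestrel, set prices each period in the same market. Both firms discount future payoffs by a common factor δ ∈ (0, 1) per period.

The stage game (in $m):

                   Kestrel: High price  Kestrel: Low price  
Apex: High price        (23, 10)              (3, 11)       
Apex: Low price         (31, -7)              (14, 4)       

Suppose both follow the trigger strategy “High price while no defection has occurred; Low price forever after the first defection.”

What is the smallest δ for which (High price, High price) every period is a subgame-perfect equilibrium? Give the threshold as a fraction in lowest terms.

8/17

Apex: cooperation gives 23 each period; deviation gives 31 once then 14 forever.
  23/(1−δ) ≥ 31 + 14δ/(1−δ) ⇒ δ ≥ 8/17.
Kestrel: cooperation gives 10 each period; deviation gives 11 once then 4 forever.
  δ ≥ 1/7.
Both must hold, so the binding constraint is Apex's: δ ≥ 8/17.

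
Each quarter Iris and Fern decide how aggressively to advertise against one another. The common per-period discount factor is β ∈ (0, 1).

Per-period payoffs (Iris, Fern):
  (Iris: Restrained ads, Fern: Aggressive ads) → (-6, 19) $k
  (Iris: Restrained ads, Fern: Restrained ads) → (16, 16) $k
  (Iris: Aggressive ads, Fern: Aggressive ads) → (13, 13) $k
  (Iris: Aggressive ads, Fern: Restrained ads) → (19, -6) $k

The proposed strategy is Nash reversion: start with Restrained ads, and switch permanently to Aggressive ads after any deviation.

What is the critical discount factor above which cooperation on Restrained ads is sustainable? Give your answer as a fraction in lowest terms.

16/(1−β) ≥ 19 + 13β/(1−β)
16 ≥ 19 − 6β
β ≥ 3/6 = 1/2.

1/2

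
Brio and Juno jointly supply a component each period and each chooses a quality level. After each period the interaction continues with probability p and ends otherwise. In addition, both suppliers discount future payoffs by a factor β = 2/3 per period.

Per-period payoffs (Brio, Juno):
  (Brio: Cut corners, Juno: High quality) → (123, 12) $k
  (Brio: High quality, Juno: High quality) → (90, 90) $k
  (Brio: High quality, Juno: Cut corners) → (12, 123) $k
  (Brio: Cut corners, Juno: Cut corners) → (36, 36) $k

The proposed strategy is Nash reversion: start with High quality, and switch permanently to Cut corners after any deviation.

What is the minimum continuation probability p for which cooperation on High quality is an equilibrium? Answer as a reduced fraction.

33/58

With continuation probability p and discount β, the effective per-period discount factor is βp.
Grim-trigger IC: βp ≥ (123−90)/(123−36) = 11/29.
So p ≥ (11/29)/(2/3) = 33/58.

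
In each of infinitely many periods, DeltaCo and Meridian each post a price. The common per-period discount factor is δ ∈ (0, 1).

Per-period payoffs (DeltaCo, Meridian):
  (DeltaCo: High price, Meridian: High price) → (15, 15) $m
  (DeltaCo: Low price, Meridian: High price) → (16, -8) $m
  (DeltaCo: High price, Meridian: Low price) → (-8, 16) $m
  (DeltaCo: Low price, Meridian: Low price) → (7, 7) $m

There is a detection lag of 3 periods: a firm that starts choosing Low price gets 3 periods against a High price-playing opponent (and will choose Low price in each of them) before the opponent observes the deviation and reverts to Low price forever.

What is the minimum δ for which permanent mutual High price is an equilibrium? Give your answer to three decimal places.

0.481

A deviator earns 16 for 3 periods, then 7 forever; cooperating earns 15 forever. Multiplying the IC by (1−δ):
15 ≥ 16(1−δ^3) + 7δ^3, so 9·δ^3 ≥ 1 and δ^3 ≥ 1/9.
δ ≥ (1/9)^(1/3) ≈ 0.481.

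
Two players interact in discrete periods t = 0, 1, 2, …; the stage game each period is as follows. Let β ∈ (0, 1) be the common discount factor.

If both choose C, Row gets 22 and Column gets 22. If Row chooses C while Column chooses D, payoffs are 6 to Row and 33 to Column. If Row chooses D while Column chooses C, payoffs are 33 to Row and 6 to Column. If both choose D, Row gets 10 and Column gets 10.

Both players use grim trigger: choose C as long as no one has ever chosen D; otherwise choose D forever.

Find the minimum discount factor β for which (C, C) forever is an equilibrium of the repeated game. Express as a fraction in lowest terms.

One-period gain from deviating is 33 − 22 = 11. The loss is 22 − 10 = 12 in every subsequent period, with present value 12·β/(1−β).
Deviation is unprofitable when 12·β/(1−β) ≥ 11, i.e. β/(1−β) ≥ 11/12.
Equivalently β ≥ 11/(11+12) = 11/23.

11/23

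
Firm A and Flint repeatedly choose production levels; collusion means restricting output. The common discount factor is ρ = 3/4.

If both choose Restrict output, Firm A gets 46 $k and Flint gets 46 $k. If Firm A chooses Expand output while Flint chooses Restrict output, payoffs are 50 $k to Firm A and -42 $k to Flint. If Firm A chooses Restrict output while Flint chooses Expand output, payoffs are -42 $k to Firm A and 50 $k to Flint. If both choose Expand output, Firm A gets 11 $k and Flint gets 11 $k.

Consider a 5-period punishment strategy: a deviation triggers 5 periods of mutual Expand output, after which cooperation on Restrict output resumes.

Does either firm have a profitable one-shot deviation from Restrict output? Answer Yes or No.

No

Comparing payoff streams over the 6 periods until play realigns: cooperate → 46(1+ρ+…+ρ^5); deviate → 50 + 11(ρ+…+ρ^5).
Cooperation is sustained iff (46−11)(ρ+…+ρ^5) ≥ 50−46.
ρ+…+ρ^5 = 3/4·(1−(3/4)^5)/(1−3/4) = 2.2881, and (50−46)/(46−11) = 0.1143.
2.2881 ≥ 0.1143, so cooperation is sustainable.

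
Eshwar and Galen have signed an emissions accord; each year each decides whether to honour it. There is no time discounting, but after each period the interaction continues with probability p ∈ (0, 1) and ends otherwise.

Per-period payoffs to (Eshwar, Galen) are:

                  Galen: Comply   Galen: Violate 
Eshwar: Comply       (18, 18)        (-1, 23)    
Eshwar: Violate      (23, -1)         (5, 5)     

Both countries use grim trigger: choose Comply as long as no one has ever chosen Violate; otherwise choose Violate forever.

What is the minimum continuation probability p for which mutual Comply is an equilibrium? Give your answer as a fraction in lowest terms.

Expected cooperation value is 18 + p·18 + p²·18 + … = 18/(1−p); deviation gives 23 + p·5/(1−p).
18 ≥ 23(1−p) + 5p ⇒ 18p ≥ 5 ⇒ p ≥ 5/18.

5/18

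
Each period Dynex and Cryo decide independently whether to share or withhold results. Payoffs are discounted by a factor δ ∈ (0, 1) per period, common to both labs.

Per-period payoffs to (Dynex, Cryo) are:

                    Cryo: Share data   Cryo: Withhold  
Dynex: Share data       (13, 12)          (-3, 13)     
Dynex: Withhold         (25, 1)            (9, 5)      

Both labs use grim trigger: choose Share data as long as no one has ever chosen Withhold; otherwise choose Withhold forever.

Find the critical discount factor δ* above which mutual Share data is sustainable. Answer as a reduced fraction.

Dynex's threshold: (25−13)/(25−9) = 3/4.
Cryo's threshold: (13−12)/(13−5) = 1/8.
3/4 > 1/8, so Dynex binds and δ* = 3/4.

3/4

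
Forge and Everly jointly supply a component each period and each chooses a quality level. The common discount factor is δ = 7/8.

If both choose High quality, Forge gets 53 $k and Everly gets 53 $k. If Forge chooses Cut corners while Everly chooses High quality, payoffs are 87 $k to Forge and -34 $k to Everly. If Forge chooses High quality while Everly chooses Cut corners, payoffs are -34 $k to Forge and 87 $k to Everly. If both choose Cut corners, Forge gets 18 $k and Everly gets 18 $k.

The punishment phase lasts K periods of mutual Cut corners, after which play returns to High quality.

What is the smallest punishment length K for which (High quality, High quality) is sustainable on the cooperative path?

2

Need Σ_{k=1}^{K} δ^k ≥ (87−53)/(53−18) = 0.9714 at δ = 7/8.
At K = 1 the sum is 0.8750 < 0.9714; at K = 2 it is 1.6406 ≥ 0.9714.
So the minimum punishment length is K = 2.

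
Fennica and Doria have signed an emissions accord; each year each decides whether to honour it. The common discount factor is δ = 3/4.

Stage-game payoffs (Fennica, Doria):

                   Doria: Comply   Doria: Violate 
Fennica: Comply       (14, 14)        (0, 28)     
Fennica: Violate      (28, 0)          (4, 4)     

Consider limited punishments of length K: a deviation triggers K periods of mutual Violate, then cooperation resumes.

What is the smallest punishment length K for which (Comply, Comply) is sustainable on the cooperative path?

No profitable deviation requires (14−4)(δ+…+δ^K) ≥ 28−14, i.e. δ+…+δ^K ≥ 7/5 ≈ 1.4000.
With δ = 3/4, the partial sums are K=1: 0.7500, K=2: 1.3125, K=3: 1.7344.
K = 3 is the first length at which the sum reaches 1.4000.

3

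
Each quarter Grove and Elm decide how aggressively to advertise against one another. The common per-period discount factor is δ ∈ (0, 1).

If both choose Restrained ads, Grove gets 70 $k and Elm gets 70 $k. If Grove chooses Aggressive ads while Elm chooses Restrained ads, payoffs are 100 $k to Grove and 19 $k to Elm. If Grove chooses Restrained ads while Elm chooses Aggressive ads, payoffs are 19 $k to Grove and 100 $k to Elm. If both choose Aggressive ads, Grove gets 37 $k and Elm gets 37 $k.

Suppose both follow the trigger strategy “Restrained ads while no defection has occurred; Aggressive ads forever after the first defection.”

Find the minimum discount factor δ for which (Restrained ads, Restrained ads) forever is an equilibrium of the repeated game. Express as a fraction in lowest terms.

10/21

70/(1−δ) ≥ 100 + 37δ/(1−δ)
70 ≥ 100 − 63δ
δ ≥ 30/63 = 10/21.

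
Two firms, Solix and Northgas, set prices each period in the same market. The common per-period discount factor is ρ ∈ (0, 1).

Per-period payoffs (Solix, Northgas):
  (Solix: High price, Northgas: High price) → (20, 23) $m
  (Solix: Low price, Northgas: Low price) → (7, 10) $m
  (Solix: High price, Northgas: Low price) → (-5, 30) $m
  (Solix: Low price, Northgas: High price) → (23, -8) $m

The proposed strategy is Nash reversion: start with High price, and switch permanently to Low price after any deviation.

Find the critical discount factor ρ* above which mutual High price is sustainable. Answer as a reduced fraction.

7/20

For Solix: deviation gain 23−20 = 3, per-period punishment loss 20−7 = 13. IC gives ρ ≥ 3/16.
For Northgas: gain 7, loss 13 per period, so ρ ≥ 7/20.
The tighter constraint is Northgas's, so cooperation needs ρ ≥ 7/20.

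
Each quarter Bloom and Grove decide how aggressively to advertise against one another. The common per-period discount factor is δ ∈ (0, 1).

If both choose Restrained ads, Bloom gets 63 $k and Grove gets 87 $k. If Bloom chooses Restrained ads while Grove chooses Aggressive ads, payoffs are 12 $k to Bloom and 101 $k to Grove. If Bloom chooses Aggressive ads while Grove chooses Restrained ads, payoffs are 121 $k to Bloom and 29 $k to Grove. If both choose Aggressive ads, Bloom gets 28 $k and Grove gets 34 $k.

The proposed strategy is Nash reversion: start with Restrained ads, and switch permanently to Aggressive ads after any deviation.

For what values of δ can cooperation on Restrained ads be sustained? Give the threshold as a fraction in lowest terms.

58/93

Bloom: cooperation gives 63 each period; deviation gives 121 once then 28 forever.
  63/(1−δ) ≥ 121 + 28δ/(1−δ) ⇒ δ ≥ 58/93.
Grove: cooperation gives 87 each period; deviation gives 101 once then 34 forever.
  δ ≥ 14/67.
Both must hold, so the binding constraint is Bloom's: δ ≥ 58/93.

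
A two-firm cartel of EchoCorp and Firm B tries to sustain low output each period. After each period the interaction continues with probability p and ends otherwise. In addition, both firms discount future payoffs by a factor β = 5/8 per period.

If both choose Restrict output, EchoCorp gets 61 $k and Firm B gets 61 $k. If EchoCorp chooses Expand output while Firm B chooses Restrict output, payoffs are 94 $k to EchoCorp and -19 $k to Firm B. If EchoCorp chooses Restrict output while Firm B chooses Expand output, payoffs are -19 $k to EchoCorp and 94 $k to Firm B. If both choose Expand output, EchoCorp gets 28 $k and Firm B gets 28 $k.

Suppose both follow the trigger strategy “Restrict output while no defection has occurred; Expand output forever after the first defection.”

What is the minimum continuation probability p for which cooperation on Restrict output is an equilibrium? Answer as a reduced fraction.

4/5

With continuation probability p and discount β, the effective per-period discount factor is βp.
Grim-trigger IC: βp ≥ (94−61)/(94−28) = 1/2.
So p ≥ (1/2)/(5/8) = 4/5.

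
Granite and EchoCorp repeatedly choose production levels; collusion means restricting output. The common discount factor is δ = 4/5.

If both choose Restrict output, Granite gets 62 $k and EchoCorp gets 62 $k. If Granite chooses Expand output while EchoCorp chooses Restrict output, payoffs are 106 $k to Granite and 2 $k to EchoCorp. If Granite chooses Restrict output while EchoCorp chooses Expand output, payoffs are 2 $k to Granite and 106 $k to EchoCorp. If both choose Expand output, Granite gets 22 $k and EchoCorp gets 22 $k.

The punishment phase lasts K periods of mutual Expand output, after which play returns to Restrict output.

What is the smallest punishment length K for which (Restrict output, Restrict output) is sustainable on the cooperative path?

2

IC: δ(1−δ^K)/(1−δ) ≥ (106−62)/(62−22) = 11/10.
With δ = 4/5: need 1 − δ^K ≥ 11/10·(1−4/5)/(4/5), i.e. δ^K ≤ 0.7250.
Since (4/5)^1 = 0.8000 and (4/5)^2 = 0.6400, the smallest such K is 2.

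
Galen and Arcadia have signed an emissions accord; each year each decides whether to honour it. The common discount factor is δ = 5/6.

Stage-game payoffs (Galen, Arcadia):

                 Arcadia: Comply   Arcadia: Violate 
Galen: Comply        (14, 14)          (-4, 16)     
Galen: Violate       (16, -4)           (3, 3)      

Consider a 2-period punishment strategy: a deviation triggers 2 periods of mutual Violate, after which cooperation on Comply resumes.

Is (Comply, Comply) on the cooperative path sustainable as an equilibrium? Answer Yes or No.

Yes

IC: δ+…+δ^2 ≥ (16−14)/(14−3) = 2/11.
At δ = 5/6: partial sum = 1.5278 ≥ 0.1818. Cooperation sustainable.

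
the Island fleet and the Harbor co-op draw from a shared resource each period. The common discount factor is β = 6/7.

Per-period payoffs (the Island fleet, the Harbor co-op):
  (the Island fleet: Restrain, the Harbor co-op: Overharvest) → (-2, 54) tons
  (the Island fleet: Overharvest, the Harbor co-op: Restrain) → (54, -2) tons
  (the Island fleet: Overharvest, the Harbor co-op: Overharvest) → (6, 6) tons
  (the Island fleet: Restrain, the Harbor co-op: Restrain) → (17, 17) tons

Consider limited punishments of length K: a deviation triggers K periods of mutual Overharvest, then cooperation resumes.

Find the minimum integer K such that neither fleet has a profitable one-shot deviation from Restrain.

6

No profitable deviation requires (17−6)(β+…+β^K) ≥ 54−17, i.e. β+…+β^K ≥ 37/11 ≈ 3.3636.
With β = 6/7, the partial sums are K=1: 0.8571, K=2: 1.5918, K=3: 2.2216, K=4: 2.7613, K=5: 3.2240, K=6: 3.6206.
K = 6 is the first length at which the sum reaches 3.3636.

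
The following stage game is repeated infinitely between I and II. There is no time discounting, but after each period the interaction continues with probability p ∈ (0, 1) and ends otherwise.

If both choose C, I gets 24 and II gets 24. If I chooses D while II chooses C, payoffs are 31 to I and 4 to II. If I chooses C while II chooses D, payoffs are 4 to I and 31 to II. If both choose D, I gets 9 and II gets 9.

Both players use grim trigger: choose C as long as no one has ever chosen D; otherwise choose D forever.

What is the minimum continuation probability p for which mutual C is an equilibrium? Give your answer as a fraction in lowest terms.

7/22

With no time discounting, the continuation probability p plays the role of the discount factor.
Grim-trigger IC: 24/(1−p) ≥ 31 + 9p/(1−p) ⇒ p ≥ (31−24)/(31−9) = 7/22.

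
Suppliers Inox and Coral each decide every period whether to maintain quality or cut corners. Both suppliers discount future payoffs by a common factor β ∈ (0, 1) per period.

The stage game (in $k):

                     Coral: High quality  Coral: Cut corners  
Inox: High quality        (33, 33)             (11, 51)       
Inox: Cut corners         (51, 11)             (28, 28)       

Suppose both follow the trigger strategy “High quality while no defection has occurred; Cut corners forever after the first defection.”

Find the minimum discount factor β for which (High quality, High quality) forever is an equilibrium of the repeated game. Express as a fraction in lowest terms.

33/(1−β) ≥ 51 + 28β/(1−β)
33 ≥ 51 − 23β
β ≥ 18/23.

18/23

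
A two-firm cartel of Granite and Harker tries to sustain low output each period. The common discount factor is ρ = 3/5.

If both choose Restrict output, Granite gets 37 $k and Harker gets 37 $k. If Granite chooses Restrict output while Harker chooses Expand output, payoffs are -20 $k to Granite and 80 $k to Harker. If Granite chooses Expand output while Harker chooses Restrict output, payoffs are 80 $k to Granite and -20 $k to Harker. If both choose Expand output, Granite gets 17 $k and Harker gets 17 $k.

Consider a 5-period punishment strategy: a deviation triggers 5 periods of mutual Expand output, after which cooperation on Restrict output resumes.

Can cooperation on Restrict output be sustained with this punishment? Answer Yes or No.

No

IC: ρ+…+ρ^5 ≥ (80−37)/(37−17) = 43/20.
At ρ = 3/5: partial sum = 1.3834 < 2.1500. Cooperation not sustainable.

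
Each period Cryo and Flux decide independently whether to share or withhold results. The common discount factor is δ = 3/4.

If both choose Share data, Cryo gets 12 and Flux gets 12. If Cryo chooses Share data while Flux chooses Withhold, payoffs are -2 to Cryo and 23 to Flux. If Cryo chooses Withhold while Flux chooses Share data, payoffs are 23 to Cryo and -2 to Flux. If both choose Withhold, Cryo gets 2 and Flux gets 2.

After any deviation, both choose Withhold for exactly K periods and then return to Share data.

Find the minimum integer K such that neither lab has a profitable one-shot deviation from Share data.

2

IC: δ(1−δ^K)/(1−δ) ≥ (23−12)/(12−2) = 11/10.
With δ = 3/4: need 1 − δ^K ≥ 11/10·(1−3/4)/(3/4), i.e. δ^K ≤ 0.6333.
Since (3/4)^1 = 0.7500 and (3/4)^2 = 0.5625, the smallest such K is 2.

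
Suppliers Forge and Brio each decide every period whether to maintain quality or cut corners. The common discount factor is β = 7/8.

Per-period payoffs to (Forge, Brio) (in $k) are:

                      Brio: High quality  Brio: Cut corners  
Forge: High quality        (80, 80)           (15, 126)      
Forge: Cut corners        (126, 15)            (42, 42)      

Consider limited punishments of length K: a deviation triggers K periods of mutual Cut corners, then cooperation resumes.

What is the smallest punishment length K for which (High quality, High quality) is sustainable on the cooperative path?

IC: β(1−β^K)/(1−β) ≥ (126−80)/(80−42) = 23/19.
With β = 7/8: need 1 − β^K ≥ 23/19·(1−7/8)/(7/8), i.e. β^K ≤ 0.8271.
Since (7/8)^1 = 0.8750 and (7/8)^2 = 0.7656, the smallest such K is 2.

2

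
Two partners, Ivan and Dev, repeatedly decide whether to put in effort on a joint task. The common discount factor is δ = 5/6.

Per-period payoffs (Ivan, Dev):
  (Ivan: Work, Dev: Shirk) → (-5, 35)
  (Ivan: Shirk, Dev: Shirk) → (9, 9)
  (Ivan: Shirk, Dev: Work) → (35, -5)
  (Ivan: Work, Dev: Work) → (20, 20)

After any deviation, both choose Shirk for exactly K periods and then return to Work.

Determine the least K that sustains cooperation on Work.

2

Need Σ_{k=1}^{K} δ^k ≥ (35−20)/(20−9) = 1.3636 at δ = 5/6.
At K = 1 the sum is 0.8333 < 1.3636; at K = 2 it is 1.5278 ≥ 1.3636.
So the minimum punishment length is K = 2.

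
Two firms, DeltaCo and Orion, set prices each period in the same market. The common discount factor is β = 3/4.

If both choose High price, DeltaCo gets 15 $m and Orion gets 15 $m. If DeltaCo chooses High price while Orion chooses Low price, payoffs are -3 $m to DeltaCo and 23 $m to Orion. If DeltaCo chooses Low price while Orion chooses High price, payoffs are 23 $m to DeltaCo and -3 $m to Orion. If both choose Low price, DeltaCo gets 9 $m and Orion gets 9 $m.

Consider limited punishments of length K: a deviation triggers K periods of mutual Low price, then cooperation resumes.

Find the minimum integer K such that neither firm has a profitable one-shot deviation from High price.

3

Need Σ_{k=1}^{K} β^k ≥ (23−15)/(15−9) = 1.3333 at β = 3/4.
At K = 2 the sum is 1.3125 < 1.3333; at K = 3 it is 1.7344 ≥ 1.3333.
So the minimum punishment length is K = 3.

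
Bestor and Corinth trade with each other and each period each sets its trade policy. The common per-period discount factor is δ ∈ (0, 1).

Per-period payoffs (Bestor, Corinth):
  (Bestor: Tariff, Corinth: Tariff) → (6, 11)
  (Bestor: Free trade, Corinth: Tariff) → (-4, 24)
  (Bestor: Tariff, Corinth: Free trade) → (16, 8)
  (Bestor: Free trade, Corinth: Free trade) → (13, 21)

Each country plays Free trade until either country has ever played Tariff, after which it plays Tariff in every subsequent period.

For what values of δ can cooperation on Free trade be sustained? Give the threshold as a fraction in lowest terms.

Bestor's threshold: (16−13)/(16−6) = 3/10.
Corinth's threshold: (24−21)/(24−11) = 3/13.
3/10 > 3/13, so Bestor binds and δ* = 3/10.

3/10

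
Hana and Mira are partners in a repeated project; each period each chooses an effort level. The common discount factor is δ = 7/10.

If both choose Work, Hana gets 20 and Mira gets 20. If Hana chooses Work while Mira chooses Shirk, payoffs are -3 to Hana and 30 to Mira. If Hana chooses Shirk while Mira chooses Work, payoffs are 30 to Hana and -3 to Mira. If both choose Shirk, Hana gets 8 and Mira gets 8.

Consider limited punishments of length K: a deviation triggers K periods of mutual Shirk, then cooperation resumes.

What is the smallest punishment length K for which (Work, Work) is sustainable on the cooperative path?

2

IC: δ(1−δ^K)/(1−δ) ≥ (30−20)/(20−8) = 5/6.
With δ = 7/10: need 1 − δ^K ≥ 5/6·(1−7/10)/(7/10), i.e. δ^K ≤ 0.6429.
Since (7/10)^1 = 0.7000 and (7/10)^2 = 0.4900, the smallest such K is 2.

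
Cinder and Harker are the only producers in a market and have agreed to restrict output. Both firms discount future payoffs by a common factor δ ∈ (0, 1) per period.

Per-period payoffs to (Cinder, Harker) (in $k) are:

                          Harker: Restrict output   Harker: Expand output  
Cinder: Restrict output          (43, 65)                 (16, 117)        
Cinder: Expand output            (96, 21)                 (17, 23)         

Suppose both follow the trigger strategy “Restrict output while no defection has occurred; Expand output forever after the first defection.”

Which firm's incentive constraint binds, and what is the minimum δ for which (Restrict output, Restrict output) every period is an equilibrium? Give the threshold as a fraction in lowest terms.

Cinder; δ ≥ 53/79

Cinder's threshold: (96−43)/(96−17) = 53/79.
Harker's threshold: (117−65)/(117−23) = 26/47.
53/79 > 26/47, so Cinder binds and δ* = 53/79.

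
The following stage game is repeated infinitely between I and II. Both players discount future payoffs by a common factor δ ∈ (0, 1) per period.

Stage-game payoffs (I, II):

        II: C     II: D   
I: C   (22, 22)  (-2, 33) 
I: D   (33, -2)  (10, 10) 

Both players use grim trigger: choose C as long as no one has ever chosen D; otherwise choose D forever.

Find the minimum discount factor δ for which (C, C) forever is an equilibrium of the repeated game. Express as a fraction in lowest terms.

11/23

22/(1−δ) ≥ 33 + 10δ/(1−δ)
22 ≥ 33 − 23δ
δ ≥ 11/23.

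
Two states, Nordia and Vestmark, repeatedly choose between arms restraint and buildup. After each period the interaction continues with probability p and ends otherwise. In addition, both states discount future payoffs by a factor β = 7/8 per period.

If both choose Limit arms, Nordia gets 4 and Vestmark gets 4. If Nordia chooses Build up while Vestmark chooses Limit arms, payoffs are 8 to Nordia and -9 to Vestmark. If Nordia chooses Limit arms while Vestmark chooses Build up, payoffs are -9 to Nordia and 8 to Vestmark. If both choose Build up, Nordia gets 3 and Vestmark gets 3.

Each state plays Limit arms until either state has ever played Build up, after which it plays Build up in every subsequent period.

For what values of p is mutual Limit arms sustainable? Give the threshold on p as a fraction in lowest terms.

With continuation probability p and discount β, the effective per-period discount factor is βp.
Grim-trigger IC: βp ≥ (8−4)/(8−3) = 4/5.
So p ≥ (4/5)/(7/8) = 32/35.

32/35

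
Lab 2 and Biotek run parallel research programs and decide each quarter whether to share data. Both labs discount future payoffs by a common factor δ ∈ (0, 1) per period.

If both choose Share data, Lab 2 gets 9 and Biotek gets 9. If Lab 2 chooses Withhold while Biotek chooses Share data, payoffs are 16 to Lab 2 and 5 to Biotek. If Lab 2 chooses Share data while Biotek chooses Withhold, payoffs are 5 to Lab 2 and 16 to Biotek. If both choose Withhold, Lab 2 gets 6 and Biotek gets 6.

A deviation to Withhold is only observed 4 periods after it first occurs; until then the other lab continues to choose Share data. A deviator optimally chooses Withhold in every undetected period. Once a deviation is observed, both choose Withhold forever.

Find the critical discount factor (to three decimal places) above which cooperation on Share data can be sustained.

A deviator earns 16 for 4 periods, then 6 forever; cooperating earns 9 forever. Multiplying the IC by (1−δ):
9 ≥ 16(1−δ^4) + 6δ^4, so 10·δ^4 ≥ 7 and δ^4 ≥ 7/10.
δ ≥ (7/10)^(1/4) ≈ 0.915.

0.915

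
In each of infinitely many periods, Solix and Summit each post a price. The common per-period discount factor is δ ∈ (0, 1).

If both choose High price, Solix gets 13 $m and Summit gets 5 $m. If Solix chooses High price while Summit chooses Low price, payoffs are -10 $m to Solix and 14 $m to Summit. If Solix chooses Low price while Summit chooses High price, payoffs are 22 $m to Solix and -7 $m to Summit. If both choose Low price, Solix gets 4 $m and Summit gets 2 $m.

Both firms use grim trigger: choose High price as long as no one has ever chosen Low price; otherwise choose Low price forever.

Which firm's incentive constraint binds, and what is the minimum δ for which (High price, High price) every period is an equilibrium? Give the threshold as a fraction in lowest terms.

Summit; δ ≥ 3/4

Solix's threshold: (22−13)/(22−4) = 1/2.
Summit's threshold: (14−5)/(14−2) = 3/4.
1/2 < 3/4, so Summit binds and δ* = 3/4.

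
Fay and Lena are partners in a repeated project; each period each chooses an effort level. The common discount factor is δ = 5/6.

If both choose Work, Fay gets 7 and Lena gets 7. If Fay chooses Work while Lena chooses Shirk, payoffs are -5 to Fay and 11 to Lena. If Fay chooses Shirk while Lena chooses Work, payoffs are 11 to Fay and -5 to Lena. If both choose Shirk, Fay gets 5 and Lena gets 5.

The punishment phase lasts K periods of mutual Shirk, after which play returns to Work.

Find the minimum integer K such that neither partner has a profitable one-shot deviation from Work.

3

No profitable deviation requires (7−5)(δ+…+δ^K) ≥ 11−7, i.e. δ+…+δ^K ≥ 2 ≈ 2.0000.
With δ = 5/6, the partial sums are K=1: 0.8333, K=2: 1.5278, K=3: 2.1065.
K = 3 is the first length at which the sum reaches 2.0000.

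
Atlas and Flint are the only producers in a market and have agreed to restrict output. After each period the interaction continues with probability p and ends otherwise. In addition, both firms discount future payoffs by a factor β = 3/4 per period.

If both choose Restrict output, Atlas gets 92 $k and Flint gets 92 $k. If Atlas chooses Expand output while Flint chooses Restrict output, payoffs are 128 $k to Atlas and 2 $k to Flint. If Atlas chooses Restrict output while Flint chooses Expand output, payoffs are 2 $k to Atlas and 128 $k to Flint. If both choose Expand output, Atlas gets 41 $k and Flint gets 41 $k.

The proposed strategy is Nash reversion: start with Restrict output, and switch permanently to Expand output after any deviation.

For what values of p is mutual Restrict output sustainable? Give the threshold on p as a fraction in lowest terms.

16/29

With continuation probability p and discount β, the effective per-period discount factor is βp.
Grim-trigger IC: βp ≥ (128−92)/(128−41) = 12/29.
So p ≥ (12/29)/(3/4) = 16/29.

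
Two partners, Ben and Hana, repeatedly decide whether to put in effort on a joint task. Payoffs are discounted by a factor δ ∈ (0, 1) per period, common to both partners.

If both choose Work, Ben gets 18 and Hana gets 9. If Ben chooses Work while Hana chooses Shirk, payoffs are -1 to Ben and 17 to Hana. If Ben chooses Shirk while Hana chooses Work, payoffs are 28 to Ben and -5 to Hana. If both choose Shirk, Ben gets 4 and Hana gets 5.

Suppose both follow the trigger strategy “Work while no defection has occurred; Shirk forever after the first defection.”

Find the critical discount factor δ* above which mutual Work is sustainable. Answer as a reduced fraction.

2/3

For Ben: deviation gain 28−18 = 10, per-period punishment loss 18−4 = 14. IC gives δ ≥ 10/24 = 5/12.
For Hana: gain 8, loss 4 per period, so δ ≥ 8/12 = 2/3.
The tighter constraint is Hana's, so cooperation needs δ ≥ 2/3.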